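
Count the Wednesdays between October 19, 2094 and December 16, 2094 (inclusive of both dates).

9 Wednesdays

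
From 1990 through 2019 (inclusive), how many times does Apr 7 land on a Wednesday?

Day of week of April 7 in each year:
1990: Sat, 1991: Sun, 1992: Tue, 1993: Wed ✓, 1994: Thu, 1995: Fri, 1996: Sun, 1997: Mon, 1998: Tue, 1999: Wed ✓, 2000: Fri, 2001: Sat, 2002: Sun, 2003: Mon, 2004: Wed ✓, 2005: Thu, 2006: Fri, 2007: Sat, 2008: Mon, 2009: Tue, 2010: Wed ✓, 2011: Thu, 2012: Sat, 2013: Sun, 2014: Mon, 2015: Tue, 2016: Thu, 2017: Fri, 2018: Sat, 2019: Sun
Wednesdays: 1993, 1999, 2004, 2010.

4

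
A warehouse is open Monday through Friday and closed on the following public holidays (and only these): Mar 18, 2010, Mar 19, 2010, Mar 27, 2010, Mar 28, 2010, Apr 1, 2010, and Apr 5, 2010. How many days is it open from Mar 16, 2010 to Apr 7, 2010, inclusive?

Mar 16, 2010 is a Tuesday.
The range spans 23 days (inclusive of both endpoints).
23 = 7 × 3 + 2, so there are 3 full weeks plus 2 extra days.
Each full week contributes 5 weekdays (Mon–Fri): 3 × 5 = 15.
The 2 extra days are Tuesday, Wednesday — 2 of them qualify.
Total: 15 + 2 = 17.
Holidays: Mar 18, 2010 (Thu); Mar 19, 2010 (Fri); Mar 27, 2010 (Sat); Mar 28, 2010 (Sun); Apr 1, 2010 (Thu); Apr 5, 2010 (Mon).
4 of the 6 holidays fall on weekdays; the rest are weekends and were already excluded.
Business days: 17 − 4 = 13.

13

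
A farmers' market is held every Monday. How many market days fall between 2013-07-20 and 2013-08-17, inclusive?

4

2013-07-20 is a Saturday.
From 2013-07-20 to 2013-08-17 is 29 days inclusive.
29 = 7 × 4 + 1, so there are 4 full weeks plus 1 extra day.
Each full week contributes one Monday: 4 so far.
The 1 extra day is Sat — none qualify.
Total: 4 + 0 = 4.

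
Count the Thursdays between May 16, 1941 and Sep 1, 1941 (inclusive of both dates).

May 16, 1941 is a Friday.
That's 109 days from start to end, counting both.
109 = 7 × 15 + 4, so there are 15 full weeks plus 4 extra days.
Each full week contributes one Thursday: 15 so far.
The 4 extra days are Fri, Sat, Sun, Mon — none qualify.
Total: 15 + 0 = 15.

15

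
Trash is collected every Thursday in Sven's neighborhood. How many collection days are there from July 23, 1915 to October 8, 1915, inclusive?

11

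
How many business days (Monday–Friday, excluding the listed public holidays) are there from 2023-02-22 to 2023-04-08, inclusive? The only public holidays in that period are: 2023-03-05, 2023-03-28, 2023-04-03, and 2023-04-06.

2023-02-22 is a Wednesday.
From 2023-02-22 to 2023-04-08 is 46 days inclusive.
46 = 7 × 6 + 4, so there are 6 full weeks plus 4 extra days.
Each full week contributes 5 weekdays (Mon–Fri): 6 × 5 = 30.
The 4 extra days are Wednesday, Thursday, Friday, Saturday — 3 of them qualify.
Total: 30 + 3 = 33.
Holidays: 2023-03-05 (Sun); 2023-03-28 (Tue); 2023-04-03 (Mon); 2023-04-06 (Thu).
3 of the 4 holidays fall on weekdays; the rest are weekends and were already excluded.
Business days: 33 − 3 = 30.

30 business days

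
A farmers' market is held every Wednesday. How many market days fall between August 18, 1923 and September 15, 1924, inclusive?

August 18, 1923 is a Saturday.
The range spans 395 days (inclusive of both endpoints).
395 = 7 × 56 + 3, so there are 56 full weeks plus 3 extra days.
Each full week contributes one Wednesday: 56 so far.
The 3 extra days are Sat, Sun, Mon — none qualify.
Total: 56 + 0 = 56.

56 Wednesdays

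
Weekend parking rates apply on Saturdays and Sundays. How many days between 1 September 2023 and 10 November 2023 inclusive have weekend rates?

1 September 2023 is a Friday.
The range spans 71 days (inclusive of both endpoints).
71 = 7 × 10 + 1, so there are 10 full weeks plus 1 extra day.
Each full week contributes 2 weekend days (Sat, Sun): 10 × 2 = 20.
The 1 extra day is Friday — none qualify.
Total: 20 + 0 = 20.

20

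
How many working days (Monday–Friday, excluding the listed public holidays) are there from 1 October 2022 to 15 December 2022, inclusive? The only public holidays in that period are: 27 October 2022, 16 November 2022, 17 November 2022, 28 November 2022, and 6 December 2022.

1 October 2022 is a Saturday.
The range spans 76 days (inclusive of both endpoints).
76 = 7 × 10 + 6, so there are 10 full weeks plus 6 extra days.
Each full week contributes 5 weekdays (Mon–Fri): 10 × 5 = 50.
The 6 extra days are Sat, Sun, Mon, Tue, Wed, Thu — 4 of them qualify.
Total: 50 + 4 = 54.
Holidays: 27 October 2022 (Thu); 16 November 2022 (Wed); 17 November 2022 (Thu); 28 November 2022 (Mon); 6 December 2022 (Tue).
All 5 holidays fall on weekdays, so subtract 5.
Business days: 54 − 5 = 49.

49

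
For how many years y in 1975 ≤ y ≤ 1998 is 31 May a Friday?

Day of week of May 31 in each year:
1975: Sat, 1976: Mon, 1977: Tue, 1978: Wed, 1979: Thu, 1980: Sat, 1981: Sun, 1982: Mon, 1983: Tue, 1984: Thu, 1985: Fri ✓, 1986: Sat, 1987: Sun, 1988: Tue, 1989: Wed, 1990: Thu, 1991: Fri ✓, 1992: Sun, 1993: Mon, 1994: Tue, 1995: Wed, 1996: Fri ✓, 1997: Sat, 1998: Sun
Fridays: 1985, 1991, 1996.

3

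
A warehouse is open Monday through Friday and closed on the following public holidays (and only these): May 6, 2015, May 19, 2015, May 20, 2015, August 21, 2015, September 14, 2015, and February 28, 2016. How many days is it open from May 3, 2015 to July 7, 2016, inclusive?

304

May 3, 2015 is a Sunday.
From May 3, 2015 to July 7, 2016 is 432 days inclusive.
432 = 7 × 61 + 5, so there are 61 full weeks plus 5 extra days.
Each full week contributes 5 weekdays (Mon–Fri): 61 × 5 = 305.
The 5 extra days are Sunday, Monday, Tuesday, Wednesday, Thursday — 4 of them qualify.
Total: 305 + 4 = 309.
Holidays: May 6, 2015 (Wed); May 19, 2015 (Tue); May 20, 2015 (Wed); August 21, 2015 (Fri); September 14, 2015 (Mon); February 28, 2016 (Sun).
5 of the 6 holidays fall on weekdays; the rest are weekends and were already excluded.
Business days: 309 − 5 = 304.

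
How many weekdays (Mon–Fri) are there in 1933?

Jan 1, 1933 is a Sunday.
From Jan 1, 1933 to Dec 31, 1933 is 365 days inclusive.
365 = 7 × 52 + 1, so there are 52 full weeks plus 1 extra day.
Each full week contributes 5 weekdays (Mon–Fri): 52 × 5 = 260.
The 1 extra day is Sunday — none qualify.
Total: 260 + 0 = 260.

260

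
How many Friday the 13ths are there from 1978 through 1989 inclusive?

22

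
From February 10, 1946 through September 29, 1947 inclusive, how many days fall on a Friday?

February 10, 1946 is a Sunday.
The range spans 597 days (inclusive of both endpoints).
597 = 7 × 85 + 2, so there are 85 full weeks plus 2 extra days.
Each full week contributes one Friday: 85 so far.
The 2 extra days are Sunday, Monday — none qualify.
Total: 85 + 0 = 85.

85 Fridays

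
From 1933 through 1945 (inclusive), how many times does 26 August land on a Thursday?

Day of week of August 26 in each year:
1933: Sat, 1934: Sun, 1935: Mon, 1936: Wed, 1937: Thu ✓, 1938: Fri, 1939: Sat, 1940: Mon, 1941: Tue, 1942: Wed, 1943: Thu ✓, 1944: Sat, 1945: Sun
Thursdays: 1937, 1943.

2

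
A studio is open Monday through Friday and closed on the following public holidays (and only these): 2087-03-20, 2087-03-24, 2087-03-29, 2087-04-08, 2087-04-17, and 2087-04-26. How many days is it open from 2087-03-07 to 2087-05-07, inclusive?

40

2087-03-07 is a Friday.
That's 62 days from start to end, counting both.
62 = 7 × 8 + 6, so there are 8 full weeks plus 6 extra days.
Each full week contributes 5 weekdays (Mon–Fri): 8 × 5 = 40.
The 6 extra days are Fri, Sat, Sun, Mon, Tue, Wed — 4 of them qualify.
Total: 40 + 4 = 44.
Holidays: 2087-03-20 (Thu); 2087-03-24 (Mon); 2087-03-29 (Sat); 2087-04-08 (Tue); 2087-04-17 (Thu); 2087-04-26 (Sat).
4 of the 6 holidays fall on weekdays; the rest are weekends and were already excluded.
Business days: 44 − 4 = 40.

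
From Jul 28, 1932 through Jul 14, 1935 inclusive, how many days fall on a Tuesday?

154

Jul 28, 1932 is a Thursday.
That's 1082 days from start to end, counting both.
1082 = 7 × 154 + 4, so there are 154 full weeks plus 4 extra days.
Each full week contributes one Tuesday: 154 so far.
The 4 extra days are Thu, Fri, Sat, Sun — none qualify.
Total: 154 + 0 = 154.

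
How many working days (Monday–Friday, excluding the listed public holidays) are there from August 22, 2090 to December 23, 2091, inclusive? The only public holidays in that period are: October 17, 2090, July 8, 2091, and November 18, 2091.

348

August 22, 2090 is a Tuesday.
The range spans 489 days (inclusive of both endpoints).
489 = 7 × 69 + 6, so there are 69 full weeks plus 6 extra days.
Each full week contributes 5 weekdays (Mon–Fri): 69 × 5 = 345.
The 6 extra days are Tuesday, Wednesday, Thursday, Friday, Saturday, Sunday — 4 of them qualify.
Total: 345 + 4 = 349.
Holidays: October 17, 2090 (Tue); July 8, 2091 (Sun); November 18, 2091 (Sun).
1 of the 3 holidays fall on weekdays; the rest are weekends and were already excluded.
Business days: 349 − 1 = 348.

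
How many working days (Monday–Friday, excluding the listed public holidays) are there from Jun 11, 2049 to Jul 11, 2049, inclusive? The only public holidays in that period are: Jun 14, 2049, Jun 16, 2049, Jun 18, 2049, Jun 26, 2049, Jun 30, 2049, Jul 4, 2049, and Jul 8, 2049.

Jun 11, 2049 is a Friday.
The range spans 31 days (inclusive of both endpoints).
31 = 7 × 4 + 3, so there are 4 full weeks plus 3 extra days.
Each full week contributes 5 weekdays (Mon–Fri): 4 × 5 = 20.
The 3 extra days are Friday, Saturday, Sunday — 1 of them qualifies.
Total: 20 + 1 = 21.
Holidays: Jun 14, 2049 (Mon); Jun 16, 2049 (Wed); Jun 18, 2049 (Fri); Jun 26, 2049 (Sat); Jun 30, 2049 (Wed); Jul 4, 2049 (Sun); Jul 8, 2049 (Thu).
5 of the 7 holidays fall on weekdays; the rest are weekends and were already excluded.
Business days: 21 − 5 = 16.

16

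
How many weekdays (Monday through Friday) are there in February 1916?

21 weekdays

Feb 1, 1916 is a Tuesday.
From Feb 1, 1916 to Feb 29, 1916 is 29 days inclusive.
29 = 7 × 4 + 1, so there are 4 full weeks plus 1 extra day.
Each full week contributes 5 weekdays (Mon–Fri): 4 × 5 = 20.
The 1 extra day is Tue — 1 of them qualifies.
Total: 20 + 1 = 21.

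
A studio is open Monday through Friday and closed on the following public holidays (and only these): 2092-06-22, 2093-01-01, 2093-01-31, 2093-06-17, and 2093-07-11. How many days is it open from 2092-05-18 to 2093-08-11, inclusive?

320

2092-05-18 is a Sunday.
From 2092-05-18 to 2093-08-11 is 451 days inclusive.
451 = 7 × 64 + 3, so there are 64 full weeks plus 3 extra days.
Each full week contributes 5 weekdays (Mon–Fri): 64 × 5 = 320.
The 3 extra days are Sun, Mon, Tue — 2 of them qualify.
Total: 320 + 2 = 322.
Holidays: 2092-06-22 (Sun); 2093-01-01 (Thu); 2093-01-31 (Sat); 2093-06-17 (Wed); 2093-07-11 (Sat).
2 of the 5 holidays fall on weekdays; the rest are weekends and were already excluded.
Business days: 322 − 2 = 320.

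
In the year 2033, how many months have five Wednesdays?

4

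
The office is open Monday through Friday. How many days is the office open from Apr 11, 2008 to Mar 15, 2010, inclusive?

502

Apr 11, 2008 is a Friday.
The range spans 704 days (inclusive of both endpoints).
704 = 7 × 100 + 4, so there are 100 full weeks plus 4 extra days.
Each full week contributes 5 weekdays (Mon–Fri): 100 × 5 = 500.
The 4 extra days are Friday, Saturday, Sunday, Monday — 2 of them qualify.
Total: 500 + 2 = 502.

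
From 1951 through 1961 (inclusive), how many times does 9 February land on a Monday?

Day of week of February 9 in each year:
1951: Fri, 1952: Sat, 1953: Mon ✓, 1954: Tue, 1955: Wed, 1956: Thu, 1957: Sat, 1958: Sun, 1959: Mon ✓, 1960: Tue, 1961: Thu
Mondays: 1953, 1959.

2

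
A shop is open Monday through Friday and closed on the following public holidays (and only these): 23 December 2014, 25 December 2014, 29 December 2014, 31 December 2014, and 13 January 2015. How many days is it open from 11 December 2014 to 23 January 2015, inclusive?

11 December 2014 is a Thursday.
That's 44 days from start to end, counting both.
44 = 7 × 6 + 2, so there are 6 full weeks plus 2 extra days.
Each full week contributes 5 weekdays (Mon–Fri): 6 × 5 = 30.
The 2 extra days are Thu, Fri — 2 of them qualify.
Total: 30 + 2 = 32.
Holidays: 23 December 2014 (Tue); 25 December 2014 (Thu); 29 December 2014 (Mon); 31 December 2014 (Wed); 13 January 2015 (Tue).
All 5 holidays fall on weekdays, so subtract 5.
Business days: 32 − 5 = 27.

27 business days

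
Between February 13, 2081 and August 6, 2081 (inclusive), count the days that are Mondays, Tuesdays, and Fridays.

75

February 13, 2081 is a Thursday.
That's 175 days from start to end, counting both.
175 = 7 × 25, so the span is exactly 25 full weeks.
Each full week contributes 3 days from the set (Mon, Tue, Fri): 25 × 3 = 75.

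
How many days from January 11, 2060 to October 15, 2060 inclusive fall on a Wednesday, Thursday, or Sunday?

January 11, 2060 is a Sunday.
That's 279 days from start to end, counting both.
279 = 7 × 39 + 6, so there are 39 full weeks plus 6 extra days.
Each full week contributes 3 days from the set (Wed, Thu, Sun): 39 × 3 = 117.
The 6 extra days are Sun, Mon, Tue, Wed, Thu, Fri — 3 of them qualify.
Total: 117 + 3 = 120.

120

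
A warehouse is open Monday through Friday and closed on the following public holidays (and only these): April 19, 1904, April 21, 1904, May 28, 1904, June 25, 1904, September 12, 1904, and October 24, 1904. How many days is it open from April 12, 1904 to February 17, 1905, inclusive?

220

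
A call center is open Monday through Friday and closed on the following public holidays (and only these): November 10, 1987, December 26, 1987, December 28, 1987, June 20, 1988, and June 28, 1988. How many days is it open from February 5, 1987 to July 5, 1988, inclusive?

365

February 5, 1987 is a Thursday.
From February 5, 1987 to July 5, 1988 is 517 days inclusive.
517 = 7 × 73 + 6, so there are 73 full weeks plus 6 extra days.
Each full week contributes 5 weekdays (Mon–Fri): 73 × 5 = 365.
The 6 extra days are Thursday, Friday, Saturday, Sunday, Monday, Tuesday — 4 of them qualify.
Total: 365 + 4 = 369.
Holidays: November 10, 1987 (Tue); December 26, 1987 (Sat); December 28, 1987 (Mon); June 20, 1988 (Mon); June 28, 1988 (Tue).
4 of the 5 holidays fall on weekdays; the rest are weekends and were already excluded.
Business days: 369 − 4 = 365.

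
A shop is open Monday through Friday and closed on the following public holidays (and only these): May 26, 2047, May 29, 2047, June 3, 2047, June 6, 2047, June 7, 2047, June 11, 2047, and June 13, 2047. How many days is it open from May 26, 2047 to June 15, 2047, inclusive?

9

May 26, 2047 is a Sunday.
That's 21 days from start to end, counting both.
21 = 7 × 3, so the span is exactly 3 full weeks.
Each full week contributes 5 weekdays (Mon–Fri): 3 × 5 = 15.
Holidays: May 26, 2047 (Sun); May 29, 2047 (Wed); June 3, 2047 (Mon); June 6, 2047 (Thu); June 7, 2047 (Fri); June 11, 2047 (Tue); June 13, 2047 (Thu).
6 of the 7 holidays fall on weekdays; the rest are weekends and were already excluded.
Business days: 15 − 6 = 9.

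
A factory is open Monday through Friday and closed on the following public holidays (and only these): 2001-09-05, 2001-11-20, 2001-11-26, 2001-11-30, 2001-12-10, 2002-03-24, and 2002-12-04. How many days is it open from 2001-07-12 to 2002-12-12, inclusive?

2001-07-12 is a Thursday.
That's 519 days from start to end, counting both.
519 = 7 × 74 + 1, so there are 74 full weeks plus 1 extra day.
Each full week contributes 5 weekdays (Mon–Fri): 74 × 5 = 370.
The 1 extra day is Thursday — 1 of them qualifies.
Total: 370 + 1 = 371.
Holidays: 2001-09-05 (Wed); 2001-11-20 (Tue); 2001-11-26 (Mon); 2001-11-30 (Fri); 2001-12-10 (Mon); 2002-03-24 (Sun); 2002-12-04 (Wed).
6 of the 7 holidays fall on weekdays; the rest are weekends and were already excluded.
Business days: 371 − 6 = 365.

365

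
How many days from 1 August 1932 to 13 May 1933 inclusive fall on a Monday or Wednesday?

82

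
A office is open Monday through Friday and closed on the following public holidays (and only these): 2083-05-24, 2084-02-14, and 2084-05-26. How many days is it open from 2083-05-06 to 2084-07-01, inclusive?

2083-05-06 is a Thursday.
The range spans 423 days (inclusive of both endpoints).
423 = 7 × 60 + 3, so there are 60 full weeks plus 3 extra days.
Each full week contributes 5 weekdays (Mon–Fri): 60 × 5 = 300.
The 3 extra days are Thursday, Friday, Saturday — 2 of them qualify.
Total: 300 + 2 = 302.
Holidays: 2083-05-24 (Mon); 2084-02-14 (Mon); 2084-05-26 (Fri).
All 3 holidays fall on weekdays, so subtract 3.
Business days: 302 − 3 = 299.

299 business days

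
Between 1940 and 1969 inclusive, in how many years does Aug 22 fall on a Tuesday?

Day of week of August 22 in each year:
1940: Thu, 1941: Fri, 1942: Sat, 1943: Sun, 1944: Tue ✓, 1945: Wed, 1946: Thu, 1947: Fri, 1948: Sun, 1949: Mon, 1950: Tue ✓, 1951: Wed, 1952: Fri, 1953: Sat, 1954: Sun, 1955: Mon, 1956: Wed, 1957: Thu, 1958: Fri, 1959: Sat, 1960: Mon, 1961: Tue ✓, 1962: Wed, 1963: Thu, 1964: Sat, 1965: Sun, 1966: Mon, 1967: Tue ✓, 1968: Thu, 1969: Fri
Tuesdays: 1944, 1950, 1961, 1967.

4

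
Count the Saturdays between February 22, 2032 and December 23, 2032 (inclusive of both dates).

February 22, 2032 is a Sunday.
The range spans 306 days (inclusive of both endpoints).
306 = 7 × 43 + 5, so there are 43 full weeks plus 5 extra days.
Each full week contributes one Saturday: 43 so far.
The 5 extra days are Sunday, Monday, Tuesday, Wednesday, Thursday — none qualify.
Total: 43 + 0 = 43.

43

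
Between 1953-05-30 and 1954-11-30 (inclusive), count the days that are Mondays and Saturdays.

158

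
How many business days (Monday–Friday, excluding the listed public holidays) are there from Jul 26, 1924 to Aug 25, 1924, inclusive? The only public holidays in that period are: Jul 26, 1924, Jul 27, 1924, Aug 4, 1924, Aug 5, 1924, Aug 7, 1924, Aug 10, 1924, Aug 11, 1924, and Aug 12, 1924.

Jul 26, 1924 is a Saturday.
From Jul 26, 1924 to Aug 25, 1924 is 31 days inclusive.
31 = 7 × 4 + 3, so there are 4 full weeks plus 3 extra days.
Each full week contributes 5 weekdays (Mon–Fri): 4 × 5 = 20.
The 3 extra days are Saturday, Sunday, Monday — 1 of them qualifies.
Total: 20 + 1 = 21.
Holidays: Jul 26, 1924 (Sat); Jul 27, 1924 (Sun); Aug 4, 1924 (Mon); Aug 5, 1924 (Tue); Aug 7, 1924 (Thu); Aug 10, 1924 (Sun); Aug 11, 1924 (Mon); Aug 12, 1924 (Tue).
5 of the 8 holidays fall on weekdays; the rest are weekends and were already excluded.
Business days: 21 − 5 = 16.

16 business days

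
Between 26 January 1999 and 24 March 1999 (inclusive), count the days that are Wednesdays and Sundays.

26 January 1999 is a Tuesday.
From 26 January 1999 to 24 March 1999 is 58 days inclusive.
58 = 7 × 8 + 2, so there are 8 full weeks plus 2 extra days.
Each full week contributes 2 days from the set (Wed, Sun): 8 × 2 = 16.
The 2 extra days are Tue, Wed — 1 of them qualifies.
Total: 16 + 1 = 17.

17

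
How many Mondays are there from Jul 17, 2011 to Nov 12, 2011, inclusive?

Jul 17, 2011 is a Sunday.
From Jul 17, 2011 to Nov 12, 2011 is 119 days inclusive.
119 = 7 × 17, so the span is exactly 17 full weeks.
Each full week contributes one Monday: 17 so far.
Total: 17.

17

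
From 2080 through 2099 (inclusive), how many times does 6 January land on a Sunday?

3

Day of week of January 6 in each year:
2080: Sat, 2081: Mon, 2082: Tue, 2083: Wed, 2084: Thu, 2085: Sat, 2086: Sun ✓, 2087: Mon, 2088: Tue, 2089: Thu, 2090: Fri, 2091: Sat, 2092: Sun ✓, 2093: Tue, 2094: Wed, 2095: Thu, 2096: Fri, 2097: Sun ✓, 2098: Mon, 2099: Tue
Sundays: 2086, 2092, 2097.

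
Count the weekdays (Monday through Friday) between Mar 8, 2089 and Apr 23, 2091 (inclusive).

555

Mar 8, 2089 is a Tuesday.
From Mar 8, 2089 to Apr 23, 2091 is 777 days inclusive.
777 = 7 × 111, so the span is exactly 111 full weeks.
Each full week contributes 5 weekdays (Mon–Fri): 111 × 5 = 555.
Total: 555.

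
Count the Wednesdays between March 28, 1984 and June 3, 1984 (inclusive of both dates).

10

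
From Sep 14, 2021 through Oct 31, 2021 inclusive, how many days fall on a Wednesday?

7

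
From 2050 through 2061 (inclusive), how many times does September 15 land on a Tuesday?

Day of week of September 15 in each year:
2050: Thu, 2051: Fri, 2052: Sun, 2053: Mon, 2054: Tue ✓, 2055: Wed, 2056: Fri, 2057: Sat, 2058: Sun, 2059: Mon, 2060: Wed, 2061: Thu
Tuesdays: 2054.

1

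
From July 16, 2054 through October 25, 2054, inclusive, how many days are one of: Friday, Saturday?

30

July 16, 2054 is a Thursday.
The range spans 102 days (inclusive of both endpoints).
102 = 7 × 14 + 4, so there are 14 full weeks plus 4 extra days.
Each full week contributes 2 days from the set (Fri, Sat): 14 × 2 = 28.
The 4 extra days are Thursday, Friday, Saturday, Sunday — 2 of them qualify.
Total: 28 + 2 = 30.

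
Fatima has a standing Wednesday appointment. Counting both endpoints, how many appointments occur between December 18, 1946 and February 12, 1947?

9 Wednesdays

December 18, 1946 is a Wednesday.
That's 57 days from start to end, counting both.
57 = 7 × 8 + 1, so there are 8 full weeks plus 1 extra day.
Each full week contributes one Wednesday: 8 so far.
The 1 extra day is Wednesday — 1 of them qualifies.
Total: 8 + 1 = 9.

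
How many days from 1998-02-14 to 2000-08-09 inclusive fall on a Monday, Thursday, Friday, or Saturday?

518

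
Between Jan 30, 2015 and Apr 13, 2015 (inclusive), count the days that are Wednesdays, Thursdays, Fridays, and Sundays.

42

Jan 30, 2015 is a Friday.
That's 74 days from start to end, counting both.
74 = 7 × 10 + 4, so there are 10 full weeks plus 4 extra days.
Each full week contributes 4 days from the set (Wed, Thu, Fri, Sun): 10 × 4 = 40.
The 4 extra days are Friday, Saturday, Sunday, Monday — 2 of them qualify.
Total: 40 + 2 = 42.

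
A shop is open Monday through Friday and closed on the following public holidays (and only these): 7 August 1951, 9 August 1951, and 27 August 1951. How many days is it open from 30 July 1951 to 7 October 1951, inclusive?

47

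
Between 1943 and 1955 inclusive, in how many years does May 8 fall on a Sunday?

Day of week of May 8 in each year:
1943: Sat, 1944: Mon, 1945: Tue, 1946: Wed, 1947: Thu, 1948: Sat, 1949: Sun ✓, 1950: Mon, 1951: Tue, 1952: Thu, 1953: Fri, 1954: Sat, 1955: Sun ✓
Sundays: 1949, 1955.

2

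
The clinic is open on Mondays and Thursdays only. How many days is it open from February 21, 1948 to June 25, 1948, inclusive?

36

February 21, 1948 is a Saturday.
The range spans 126 days (inclusive of both endpoints).
126 = 7 × 18, so the span is exactly 18 full weeks.
Each full week contributes 2 days from the set (Mon, Thu): 18 × 2 = 36.
Total: 36.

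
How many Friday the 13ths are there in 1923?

The 13th falls on a Friday when the month's 13th has weekday Fri.
Jan 13 is Sat; Feb 13 is Tue; Mar 13 is Tue; Apr 13 is Fri ✓; May 13 is Sun; Jun 13 is Wed; Jul 13 is Fri ✓; Aug 13 is Mon; Sep 13 is Thu; Oct 13 is Sat; Nov 13 is Tue; Dec 13 is Thu.
Friday the 13ths: Apr, Jul.

2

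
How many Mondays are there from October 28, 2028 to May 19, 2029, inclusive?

October 28, 2028 is a Saturday.
From October 28, 2028 to May 19, 2029 is 204 days inclusive.
204 = 7 × 29 + 1, so there are 29 full weeks plus 1 extra day.
Each full week contributes one Monday: 29 so far.
The 1 extra day is Sat — none qualify.
Total: 29 + 0 = 29.

29 Mondays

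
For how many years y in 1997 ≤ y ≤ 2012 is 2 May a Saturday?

Day of week of May 2 in each year:
1997: Fri, 1998: Sat ✓, 1999: Sun, 2000: Tue, 2001: Wed, 2002: Thu, 2003: Fri, 2004: Sun, 2005: Mon, 2006: Tue, 2007: Wed, 2008: Fri, 2009: Sat ✓, 2010: Sun, 2011: Mon, 2012: Wed
Saturdays: 1998, 2009.

2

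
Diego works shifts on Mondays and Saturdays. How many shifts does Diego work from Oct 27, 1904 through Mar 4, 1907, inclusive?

Oct 27, 1904 is a Thursday.
The range spans 859 days (inclusive of both endpoints).
859 = 7 × 122 + 5, so there are 122 full weeks plus 5 extra days.
Each full week contributes 2 days from the set (Mon, Sat): 122 × 2 = 244.
The 5 extra days are Thursday, Friday, Saturday, Sunday, Monday — 2 of them qualify.
Total: 244 + 2 = 246.

246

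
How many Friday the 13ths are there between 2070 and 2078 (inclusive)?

Friday-the-13ths by year:
2070: Jun
2071: Feb, Mar, Nov
2072: May
2073: Jan, Oct
2074: Apr, Jul
2075: Sep, Dec
2076: Mar, Nov
2077: Aug
2078: May

15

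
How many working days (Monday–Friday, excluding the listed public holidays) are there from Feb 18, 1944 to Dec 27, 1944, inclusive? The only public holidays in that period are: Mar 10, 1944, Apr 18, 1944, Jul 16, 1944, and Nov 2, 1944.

Feb 18, 1944 is a Friday.
From Feb 18, 1944 to Dec 27, 1944 is 314 days inclusive.
314 = 7 × 44 + 6, so there are 44 full weeks plus 6 extra days.
Each full week contributes 5 weekdays (Mon–Fri): 44 × 5 = 220.
The 6 extra days are Friday, Saturday, Sunday, Monday, Tuesday, Wednesday — 4 of them qualify.
Total: 220 + 4 = 224.
Holidays: Mar 10, 1944 (Fri); Apr 18, 1944 (Tue); Jul 16, 1944 (Sun); Nov 2, 1944 (Thu).
3 of the 4 holidays fall on weekdays; the rest are weekends and were already excluded.
Business days: 224 − 3 = 221.

221 working days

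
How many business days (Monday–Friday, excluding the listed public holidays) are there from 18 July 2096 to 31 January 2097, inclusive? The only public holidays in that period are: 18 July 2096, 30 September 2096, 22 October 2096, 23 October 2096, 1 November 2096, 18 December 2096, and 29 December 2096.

137

18 July 2096 is a Wednesday.
That's 198 days from start to end, counting both.
198 = 7 × 28 + 2, so there are 28 full weeks plus 2 extra days.
Each full week contributes 5 weekdays (Mon–Fri): 28 × 5 = 140.
The 2 extra days are Wed, Thu — 2 of them qualify.
Total: 140 + 2 = 142.
Holidays: 18 July 2096 (Wed); 30 September 2096 (Sun); 22 October 2096 (Mon); 23 October 2096 (Tue); 1 November 2096 (Thu); 18 December 2096 (Tue); 29 December 2096 (Sat).
5 of the 7 holidays fall on weekdays; the rest are weekends and were already excluded.
Business days: 142 − 5 = 137.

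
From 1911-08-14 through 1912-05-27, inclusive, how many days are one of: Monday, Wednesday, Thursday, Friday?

165

1911-08-14 is a Monday.
The range spans 288 days (inclusive of both endpoints).
288 = 7 × 41 + 1, so there are 41 full weeks plus 1 extra day.
Each full week contributes 4 days from the set (Mon, Wed, Thu, Fri): 41 × 4 = 164.
The 1 extra day is Mon — 1 of them qualifies.
Total: 164 + 1 = 165.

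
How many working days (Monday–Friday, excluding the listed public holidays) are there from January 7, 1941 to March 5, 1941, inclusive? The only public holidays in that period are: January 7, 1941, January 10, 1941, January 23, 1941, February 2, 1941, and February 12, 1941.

January 7, 1941 is a Tuesday.
From January 7, 1941 to March 5, 1941 is 58 days inclusive.
58 = 7 × 8 + 2, so there are 8 full weeks plus 2 extra days.
Each full week contributes 5 weekdays (Mon–Fri): 8 × 5 = 40.
The 2 extra days are Tue, Wed — 2 of them qualify.
Total: 40 + 2 = 42.
Holidays: January 7, 1941 (Tue); January 10, 1941 (Fri); January 23, 1941 (Thu); February 2, 1941 (Sun); February 12, 1941 (Wed).
4 of the 5 holidays fall on weekdays; the rest are weekends and were already excluded.
Business days: 42 − 4 = 38.

38 working days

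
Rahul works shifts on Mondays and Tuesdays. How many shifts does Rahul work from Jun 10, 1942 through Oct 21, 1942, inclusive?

38

Jun 10, 1942 is a Wednesday.
The range spans 134 days (inclusive of both endpoints).
134 = 7 × 19 + 1, so there are 19 full weeks plus 1 extra day.
Each full week contributes 2 days from the set (Mon, Tue): 19 × 2 = 38.
The 1 extra day is Wednesday — none qualify.
Total: 38 + 0 = 38.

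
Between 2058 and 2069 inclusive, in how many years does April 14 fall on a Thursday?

Day of week of April 14 in each year:
2058: Sun, 2059: Mon, 2060: Wed, 2061: Thu ✓, 2062: Fri, 2063: Sat, 2064: Mon, 2065: Tue, 2066: Wed, 2067: Thu ✓, 2068: Sat, 2069: Sun
Thursdays: 2061, 2067.

2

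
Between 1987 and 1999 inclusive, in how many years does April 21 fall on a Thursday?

2

Day of week of April 21 in each year:
1987: Tue, 1988: Thu ✓, 1989: Fri, 1990: Sat, 1991: Sun, 1992: Tue, 1993: Wed, 1994: Thu ✓, 1995: Fri, 1996: Sun, 1997: Mon, 1998: Tue, 1999: Wed
Thursdays: 1988, 1994.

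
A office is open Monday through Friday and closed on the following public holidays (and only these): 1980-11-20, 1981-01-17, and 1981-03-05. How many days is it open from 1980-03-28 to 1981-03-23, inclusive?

255 working days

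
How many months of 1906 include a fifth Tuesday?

4

A month has five Tuesdays exactly when Tuesday falls within its first (length − 28) days.
Jan: 31 days, starts Mon → 5 of Mon, Tue, Wed ✓
Feb: 28 days, starts Thu → 5 of (none)
Mar: 31 days, starts Thu → 5 of Thu, Fri, Sat
Apr: 30 days, starts Sun → 5 of Sun, Mon
May: 31 days, starts Tue → 5 of Tue, Wed, Thu ✓
Jun: 30 days, starts Fri → 5 of Fri, Sat
Jul: 31 days, starts Sun → 5 of Sun, Mon, Tue ✓
Aug: 31 days, starts Wed → 5 of Wed, Thu, Fri
Sep: 30 days, starts Sat → 5 of Sat, Sun
Oct: 31 days, starts Mon → 5 of Mon, Tue, Wed ✓
Nov: 30 days, starts Thu → 5 of Thu, Fri
Dec: 31 days, starts Sat → 5 of Sat, Sun, Mon
Months with five Tuesdays: Jan, May, Jul, Oct.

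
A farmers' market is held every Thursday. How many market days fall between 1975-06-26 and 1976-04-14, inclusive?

1975-06-26 is a Thursday.
From 1975-06-26 to 1976-04-14 is 294 days inclusive.
294 = 7 × 42, so the span is exactly 42 full weeks.
Each full week contributes one Thursday: 42 so far.
Total: 42.

42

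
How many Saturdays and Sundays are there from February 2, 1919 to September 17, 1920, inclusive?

169

February 2, 1919 is a Sunday.
From February 2, 1919 to September 17, 1920 is 594 days inclusive.
594 = 7 × 84 + 6, so there are 84 full weeks plus 6 extra days.
Each full week contributes 2 weekend days (Sat, Sun): 84 × 2 = 168.
The 6 extra days are Sunday, Monday, Tuesday, Wednesday, Thursday, Friday — 1 of them qualifies.
Total: 168 + 1 = 169.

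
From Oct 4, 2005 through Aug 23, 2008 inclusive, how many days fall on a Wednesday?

151

Oct 4, 2005 is a Tuesday.
That's 1055 days from start to end, counting both.
1055 = 7 × 150 + 5, so there are 150 full weeks plus 5 extra days.
Each full week contributes one Wednesday: 150 so far.
The 5 extra days are Tuesday, Wednesday, Thursday, Friday, Saturday — 1 of them qualifies.
Total: 150 + 1 = 151.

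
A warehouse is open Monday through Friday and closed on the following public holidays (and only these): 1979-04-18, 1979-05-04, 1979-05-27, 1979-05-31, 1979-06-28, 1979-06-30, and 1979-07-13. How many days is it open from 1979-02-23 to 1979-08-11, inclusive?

116 business days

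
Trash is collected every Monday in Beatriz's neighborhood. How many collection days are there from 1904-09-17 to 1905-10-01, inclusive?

54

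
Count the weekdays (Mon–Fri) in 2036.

Jan 1, 2036 is a Tuesday.
The range spans 366 days (inclusive of both endpoints).
366 = 7 × 52 + 2, so there are 52 full weeks plus 2 extra days.
Each full week contributes 5 weekdays (Mon–Fri): 52 × 5 = 260.
The 2 extra days are Tuesday, Wednesday — 2 of them qualify.
Total: 260 + 2 = 262.

262 weekdays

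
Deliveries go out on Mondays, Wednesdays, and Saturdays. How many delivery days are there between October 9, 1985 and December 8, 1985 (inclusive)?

October 9, 1985 is a Wednesday.
The range spans 61 days (inclusive of both endpoints).
61 = 7 × 8 + 5, so there are 8 full weeks plus 5 extra days.
Each full week contributes 3 days from the set (Mon, Wed, Sat): 8 × 3 = 24.
The 5 extra days are Wed, Thu, Fri, Sat, Sun — 2 of them qualify.
Total: 24 + 2 = 26.

26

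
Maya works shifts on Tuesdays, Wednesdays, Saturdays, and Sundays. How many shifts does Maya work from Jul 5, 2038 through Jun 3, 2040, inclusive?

400

Jul 5, 2038 is a Monday.
From Jul 5, 2038 to Jun 3, 2040 is 700 days inclusive.
700 = 7 × 100, so the span is exactly 100 full weeks.
Each full week contributes 4 days from the set (Tue, Wed, Sat, Sun): 100 × 4 = 400.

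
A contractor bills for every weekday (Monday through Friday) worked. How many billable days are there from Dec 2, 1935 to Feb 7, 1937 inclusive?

310 weekdays

Dec 2, 1935 is a Monday.
That's 434 days from start to end, counting both.
434 = 7 × 62, so the span is exactly 62 full weeks.
Each full week contributes 5 weekdays (Mon–Fri): 62 × 5 = 310.
Total: 310.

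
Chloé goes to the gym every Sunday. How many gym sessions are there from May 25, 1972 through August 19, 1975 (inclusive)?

169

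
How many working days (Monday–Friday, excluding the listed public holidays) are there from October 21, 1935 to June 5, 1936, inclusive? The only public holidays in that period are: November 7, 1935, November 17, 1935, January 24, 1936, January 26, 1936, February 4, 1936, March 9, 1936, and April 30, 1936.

160 working days

October 21, 1935 is a Monday.
The range spans 229 days (inclusive of both endpoints).
229 = 7 × 32 + 5, so there are 32 full weeks plus 5 extra days.
Each full week contributes 5 weekdays (Mon–Fri): 32 × 5 = 160.
The 5 extra days are Monday, Tuesday, Wednesday, Thursday, Friday — 5 of them qualify.
Total: 160 + 5 = 165.
Holidays: November 7, 1935 (Thu); November 17, 1935 (Sun); January 24, 1936 (Fri); January 26, 1936 (Sun); February 4, 1936 (Tue); March 9, 1936 (Mon); April 30, 1936 (Thu).
5 of the 7 holidays fall on weekdays; the rest are weekends and were already excluded.
Business days: 165 − 5 = 160.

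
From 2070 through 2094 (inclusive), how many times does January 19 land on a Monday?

4

Day of week of January 19 in each year:
2070: Sun, 2071: Mon ✓, 2072: Tue, 2073: Thu, 2074: Fri, 2075: Sat, 2076: Sun, 2077: Tue, 2078: Wed, 2079: Thu, 2080: Fri, 2081: Sun, 2082: Mon ✓, 2083: Tue, 2084: Wed, 2085: Fri, 2086: Sat, 2087: Sun, 2088: Mon ✓, 2089: Wed, 2090: Thu, 2091: Fri, 2092: Sat, 2093: Mon ✓, 2094: Tue
Mondays: 2071, 2082, 2088, 2093.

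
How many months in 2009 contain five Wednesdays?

A month has five Wednesdays exactly when Wednesday falls within its first (length − 28) days.
Jan: 31 days, starts Thu → 5 of Thu, Fri, Sat
Feb: 28 days, starts Sun → 5 of (none)
Mar: 31 days, starts Sun → 5 of Sun, Mon, Tue
Apr: 30 days, starts Wed → 5 of Wed, Thu ✓
May: 31 days, starts Fri → 5 of Fri, Sat, Sun
Jun: 30 days, starts Mon → 5 of Mon, Tue
Jul: 31 days, starts Wed → 5 of Wed, Thu, Fri ✓
Aug: 31 days, starts Sat → 5 of Sat, Sun, Mon
Sep: 30 days, starts Tue → 5 of Tue, Wed ✓
Oct: 31 days, starts Thu → 5 of Thu, Fri, Sat
Nov: 30 days, starts Sun → 5 of Sun, Mon
Dec: 31 days, starts Tue → 5 of Tue, Wed, Thu ✓
Months with five Wednesdays: Apr, Jul, Sep, Dec.

4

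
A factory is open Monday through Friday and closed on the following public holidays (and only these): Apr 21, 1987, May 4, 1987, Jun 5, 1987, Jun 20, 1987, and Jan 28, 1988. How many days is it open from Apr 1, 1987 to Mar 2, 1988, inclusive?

237

Apr 1, 1987 is a Wednesday.
From Apr 1, 1987 to Mar 2, 1988 is 337 days inclusive.
337 = 7 × 48 + 1, so there are 48 full weeks plus 1 extra day.
Each full week contributes 5 weekdays (Mon–Fri): 48 × 5 = 240.
The 1 extra day is Wednesday — 1 of them qualifies.
Total: 240 + 1 = 241.
Holidays: Apr 21, 1987 (Tue); May 4, 1987 (Mon); Jun 5, 1987 (Fri); Jun 20, 1987 (Sat); Jan 28, 1988 (Thu).
4 of the 5 holidays fall on weekdays; the rest are weekends and were already excluded.
Business days: 241 − 4 = 237.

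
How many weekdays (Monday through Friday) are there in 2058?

261

Jan 1, 2058 is a Tuesday.
The range spans 365 days (inclusive of both endpoints).
365 = 7 × 52 + 1, so there are 52 full weeks plus 1 extra day.
Each full week contributes 5 weekdays (Mon–Fri): 52 × 5 = 260.
The 1 extra day is Tue — 1 of them qualifies.
Total: 260 + 1 = 261.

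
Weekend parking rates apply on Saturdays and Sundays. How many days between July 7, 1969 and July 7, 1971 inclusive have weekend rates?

208

July 7, 1969 is a Monday.
That's 731 days from start to end, counting both.
731 = 7 × 104 + 3, so there are 104 full weeks plus 3 extra days.
Each full week contributes 2 weekend days (Sat, Sun): 104 × 2 = 208.
The 3 extra days are Mon, Tue, Wed — none qualify.
Total: 208 + 0 = 208.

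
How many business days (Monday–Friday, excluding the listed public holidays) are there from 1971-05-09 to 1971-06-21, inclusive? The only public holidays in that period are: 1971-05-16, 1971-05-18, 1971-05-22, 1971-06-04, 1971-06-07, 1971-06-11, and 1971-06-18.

26 business days

1971-05-09 is a Sunday.
That's 44 days from start to end, counting both.
44 = 7 × 6 + 2, so there are 6 full weeks plus 2 extra days.
Each full week contributes 5 weekdays (Mon–Fri): 6 × 5 = 30.
The 2 extra days are Sunday, Monday — 1 of them qualifies.
Total: 30 + 1 = 31.
Holidays: 1971-05-16 (Sun); 1971-05-18 (Tue); 1971-05-22 (Sat); 1971-06-04 (Fri); 1971-06-07 (Mon); 1971-06-11 (Fri); 1971-06-18 (Fri).
5 of the 7 holidays fall on weekdays; the rest are weekends and were already excluded.
Business days: 31 − 5 = 26.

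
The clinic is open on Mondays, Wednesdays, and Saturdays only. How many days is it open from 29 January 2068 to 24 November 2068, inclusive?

29 January 2068 is a Sunday.
The range spans 301 days (inclusive of both endpoints).
301 = 7 × 43, so the span is exactly 43 full weeks.
Each full week contributes 3 days from the set (Mon, Wed, Sat): 43 × 3 = 129.
Total: 129.

129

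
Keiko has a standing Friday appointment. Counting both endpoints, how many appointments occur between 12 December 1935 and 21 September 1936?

12 December 1935 is a Thursday.
That's 285 days from start to end, counting both.
285 = 7 × 40 + 5, so there are 40 full weeks plus 5 extra days.
Each full week contributes one Friday: 40 so far.
The 5 extra days are Thu, Fri, Sat, Sun, Mon — 1 of them qualifies.
Total: 40 + 1 = 41.

41 Fridays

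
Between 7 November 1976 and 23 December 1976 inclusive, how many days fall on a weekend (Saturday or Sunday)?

13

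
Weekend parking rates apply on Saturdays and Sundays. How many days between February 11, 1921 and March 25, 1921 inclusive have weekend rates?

12

February 11, 1921 is a Friday.
That's 43 days from start to end, counting both.
43 = 7 × 6 + 1, so there are 6 full weeks plus 1 extra day.
Each full week contributes 2 weekend days (Sat, Sun): 6 × 2 = 12.
The 1 extra day is Friday — none qualify.
Total: 12 + 0 = 12.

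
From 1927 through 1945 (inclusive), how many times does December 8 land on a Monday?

2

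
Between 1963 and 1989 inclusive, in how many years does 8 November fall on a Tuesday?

Day of week of November 8 in each year:
1963: Fri, 1964: Sun, 1965: Mon, 1966: Tue ✓, 1967: Wed, 1968: Fri, 1969: Sat, 1970: Sun, 1971: Mon, 1972: Wed, 1973: Thu, 1974: Fri, 1975: Sat, 1976: Mon, 1977: Tue ✓, 1978: Wed, 1979: Thu, 1980: Sat, 1981: Sun, 1982: Mon, 1983: Tue ✓, 1984: Thu, 1985: Fri, 1986: Sat, 1987: Sun, 1988: Tue ✓, 1989: Wed
Tuesdays: 1966, 1977, 1983, 1988.

4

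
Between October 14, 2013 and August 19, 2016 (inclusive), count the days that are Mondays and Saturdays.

297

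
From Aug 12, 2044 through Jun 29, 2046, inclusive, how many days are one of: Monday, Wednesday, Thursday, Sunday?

392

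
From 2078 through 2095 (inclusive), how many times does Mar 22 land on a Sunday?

Day of week of March 22 in each year:
2078: Tue, 2079: Wed, 2080: Fri, 2081: Sat, 2082: Sun ✓, 2083: Mon, 2084: Wed, 2085: Thu, 2086: Fri, 2087: Sat, 2088: Mon, 2089: Tue, 2090: Wed, 2091: Thu, 2092: Sat, 2093: Sun ✓, 2094: Mon, 2095: Tue
Sundays: 2082, 2093.

2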